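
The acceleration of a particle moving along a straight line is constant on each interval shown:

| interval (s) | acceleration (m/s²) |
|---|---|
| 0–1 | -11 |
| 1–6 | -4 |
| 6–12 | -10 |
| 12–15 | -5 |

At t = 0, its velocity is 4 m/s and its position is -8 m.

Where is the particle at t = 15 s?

On each constant-a segment, Δv = aΔt and Δx = v₀Δt + ½aΔt²; chain segment to segment.
0–1 s: v starts 4 m/s; Δx = 4·1 + ½·-11·1² = -1.5 m; v ends -7 m/s.
1–6 s: v starts -7 m/s; Δx = -7·5 + ½·-4·5² = -85 m; v ends -27 m/s.
6–12 s: v starts -27 m/s; Δx = -27·6 + ½·-10·6² = -342 m; v ends -87 m/s.
12–15 s: v starts -87 m/s; Δx = -87·3 + ½·-5·3² = -283.5 m; v ends -102 m/s.
x(15) = -8 + Σ Δx = -720 m.

-720 m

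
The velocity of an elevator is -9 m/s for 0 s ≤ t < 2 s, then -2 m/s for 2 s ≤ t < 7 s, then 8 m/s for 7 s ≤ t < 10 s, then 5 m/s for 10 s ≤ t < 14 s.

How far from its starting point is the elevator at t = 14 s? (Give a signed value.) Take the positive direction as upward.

16 m

Displacement is the signed area under the v-t curve.
0–2 s: -9 × 2 = -18 m
2–7 s: -2 × 5 = -10 m
7–10 s: 8 × 3 = 24 m
10–14 s: 5 × 4 = 20 m
Net displacement = 16 m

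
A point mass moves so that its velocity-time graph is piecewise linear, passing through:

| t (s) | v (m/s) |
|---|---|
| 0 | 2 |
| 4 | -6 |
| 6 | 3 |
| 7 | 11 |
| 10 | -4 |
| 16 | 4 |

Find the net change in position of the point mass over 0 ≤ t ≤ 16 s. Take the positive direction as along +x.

6.5 m

Net displacement equals the area under the velocity-time graph (areas below the axis count negative).
0–4 s: ½(2 + -6)(4) = -8 m
4–6 s: ½(-6 + 3)(2) = -3 m
6–7 s: ½(3 + 11)(1) = 7 m
7–10 s: ½(11 + -4)(3) = 10.5 m
10–16 s: ½(-4 + 4)(6) = 0 m
Net displacement = 6.5 m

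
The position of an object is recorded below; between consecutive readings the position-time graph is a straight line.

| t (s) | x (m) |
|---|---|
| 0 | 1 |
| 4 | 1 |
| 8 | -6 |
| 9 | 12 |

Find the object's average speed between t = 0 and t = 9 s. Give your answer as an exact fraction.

Average speed = (total path length)/(elapsed time); on a piecewise-linear x-t graph the path length is Σ|Δx|.
0–4 s: |Δx| = |1 − 1| = 0 m
4–8 s: |Δx| = |-6 − 1| = 7 m
8–9 s: |Δx| = |12 − -6| = 18 m
Total path = 25 m; average speed = 25/9 = 25/9 m/s.

25/9 m/s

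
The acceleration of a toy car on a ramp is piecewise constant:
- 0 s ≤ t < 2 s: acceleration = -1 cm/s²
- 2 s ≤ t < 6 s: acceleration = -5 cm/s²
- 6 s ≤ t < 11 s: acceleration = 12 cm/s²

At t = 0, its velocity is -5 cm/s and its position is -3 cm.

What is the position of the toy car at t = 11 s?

-68 cm

On each constant-a segment, Δv = aΔt and Δx = v₀Δt + ½aΔt²; chain segment to segment.
0–2 s: v starts -5 cm/s; Δx = -5·2 + ½·-1·2² = -12 cm; v ends -7 cm/s.
2–6 s: v starts -7 cm/s; Δx = -7·4 + ½·-5·4² = -68 cm; v ends -27 cm/s.
6–11 s: v starts -27 cm/s; Δx = -27·5 + ½·12·5² = 15 cm; v ends 33 cm/s.
x(11) = -3 + Σ Δx = -68 cm.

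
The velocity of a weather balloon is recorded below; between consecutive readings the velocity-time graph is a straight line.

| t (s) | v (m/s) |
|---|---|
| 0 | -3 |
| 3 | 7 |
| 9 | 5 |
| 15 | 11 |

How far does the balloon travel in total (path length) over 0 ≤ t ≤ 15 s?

Total distance travelled is ∫|v| dt — sum the magnitudes of each area piece.
0–3 s: v = 0 at t = 0.9 s; triangle areas 1.35 + 7.35 = 8.7 m
3–9 s: |½(7 + 5)(6)| = 36 m
9–15 s: |½(5 + 11)(6)| = 48 m
Total distance = 92.7 m

92.7 m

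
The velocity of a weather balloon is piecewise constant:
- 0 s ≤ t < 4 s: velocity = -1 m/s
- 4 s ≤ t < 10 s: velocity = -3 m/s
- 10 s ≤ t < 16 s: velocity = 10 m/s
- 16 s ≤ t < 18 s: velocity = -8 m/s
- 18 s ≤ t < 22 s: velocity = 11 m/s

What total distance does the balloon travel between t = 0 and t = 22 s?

Distance (not displacement) is the total path length: add the absolute areas under v-t.
0–4 s: |-1| × 4 = 4 m
4–10 s: |-3| × 6 = 18 m
10–16 s: |10| × 6 = 60 m
16–18 s: |-8| × 2 = 16 m
18–22 s: |11| × 4 = 44 m
Total distance = 142 m

142 m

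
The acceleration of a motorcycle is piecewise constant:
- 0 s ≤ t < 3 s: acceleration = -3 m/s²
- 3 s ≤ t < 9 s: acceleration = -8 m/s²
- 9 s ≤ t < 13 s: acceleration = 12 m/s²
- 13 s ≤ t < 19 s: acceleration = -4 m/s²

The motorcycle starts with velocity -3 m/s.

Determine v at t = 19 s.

-36 m/s

Δv equals the area under the a-t graph; then v = v₀ + Δv.
0–3 s: -3 × 3 = -9 m/s
3–9 s: -8 × 6 = -48 m/s
9–13 s: 12 × 4 = 48 m/s
13–19 s: -4 × 6 = -24 m/s
Δv = -33 m/s, so v(19) = -3 + (-33) = -36 m/s.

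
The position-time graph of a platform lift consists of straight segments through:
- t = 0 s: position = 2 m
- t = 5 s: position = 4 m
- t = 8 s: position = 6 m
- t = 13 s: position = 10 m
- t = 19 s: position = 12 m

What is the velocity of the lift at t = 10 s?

Velocity is the slope of the x-t graph on 8–13 s: (10 − 6)/(13 − 8) = 0.8 m/s.

0.8 m/s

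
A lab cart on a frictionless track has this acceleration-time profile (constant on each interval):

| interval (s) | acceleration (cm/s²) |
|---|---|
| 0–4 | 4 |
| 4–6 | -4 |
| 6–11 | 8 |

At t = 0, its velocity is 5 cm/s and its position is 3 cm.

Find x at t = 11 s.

On each constant-a segment, Δv = aΔt and Δx = v₀Δt + ½aΔt²; chain segment to segment.
0–4 s: v starts 5 cm/s; Δx = 5·4 + ½·4·4² = 52 cm; v ends 21 cm/s.
4–6 s: v starts 21 cm/s; Δx = 21·2 + ½·-4·2² = 34 cm; v ends 13 cm/s.
6–11 s: v starts 13 cm/s; Δx = 13·5 + ½·8·5² = 165 cm; v ends 53 cm/s.
x(11) = 3 + Σ Δx = 254 cm.

254 cm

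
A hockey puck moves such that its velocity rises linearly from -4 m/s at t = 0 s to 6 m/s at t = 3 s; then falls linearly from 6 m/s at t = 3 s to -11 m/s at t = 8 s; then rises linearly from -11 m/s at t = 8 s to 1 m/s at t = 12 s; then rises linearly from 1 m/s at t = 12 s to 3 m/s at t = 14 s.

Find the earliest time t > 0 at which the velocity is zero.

v changes sign on 0–3 s (from -4 to 6); the graph is linear there, so v = 0 at t = 0 + (4)·(3 − 0)/(6 − -4) = 1.2 s.

t = 1.2 s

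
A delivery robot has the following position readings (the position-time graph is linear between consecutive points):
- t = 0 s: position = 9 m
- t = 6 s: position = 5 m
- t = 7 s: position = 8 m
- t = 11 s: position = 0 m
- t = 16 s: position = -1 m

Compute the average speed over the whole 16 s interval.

1 m/s

Average speed = (total path length)/(elapsed time); on a piecewise-linear x-t graph the path length is Σ|Δx|.
0–6 s: |Δx| = |5 − 9| = 4 m
6–7 s: |Δx| = |8 − 5| = 3 m
7–11 s: |Δx| = |0 − 8| = 8 m
11–16 s: |Δx| = |-1 − 0| = 1 m
Total path = 16 m; average speed = 16/16 = 1 m/s.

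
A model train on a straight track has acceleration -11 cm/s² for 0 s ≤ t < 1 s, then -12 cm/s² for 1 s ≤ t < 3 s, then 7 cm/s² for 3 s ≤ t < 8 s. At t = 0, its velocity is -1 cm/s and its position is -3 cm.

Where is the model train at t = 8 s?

-150 cm

On each constant-a segment, Δv = aΔt and Δx = v₀Δt + ½aΔt²; chain segment to segment.
0–1 s: v starts -1 cm/s; Δx = -1·1 + ½·-11·1² = -6.5 cm; v ends -12 cm/s.
1–3 s: v starts -12 cm/s; Δx = -12·2 + ½·-12·2² = -48 cm; v ends -36 cm/s.
3–8 s: v starts -36 cm/s; Δx = -36·5 + ½·7·5² = -92.5 cm; v ends -1 cm/s.
x(8) = -3 + Σ Δx = -150 cm.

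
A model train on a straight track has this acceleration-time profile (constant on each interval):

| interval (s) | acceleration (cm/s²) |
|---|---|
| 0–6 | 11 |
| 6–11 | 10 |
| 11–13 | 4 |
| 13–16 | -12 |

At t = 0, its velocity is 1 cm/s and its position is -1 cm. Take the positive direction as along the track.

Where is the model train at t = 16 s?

On each constant-a segment, Δv = aΔt and Δx = v₀Δt + ½aΔt²; chain segment to segment.
0–6 s: v starts 1 cm/s; Δx = 1·6 + ½·11·6² = 204 cm; v ends 67 cm/s.
6–11 s: v starts 67 cm/s; Δx = 67·5 + ½·10·5² = 460 cm; v ends 117 cm/s.
11–13 s: v starts 117 cm/s; Δx = 117·2 + ½·4·2² = 242 cm; v ends 125 cm/s.
13–16 s: v starts 125 cm/s; Δx = 125·3 + ½·-12·3² = 321 cm; v ends 89 cm/s.
x(16) = -1 + Σ Δx = 1226 cm.

1226 cm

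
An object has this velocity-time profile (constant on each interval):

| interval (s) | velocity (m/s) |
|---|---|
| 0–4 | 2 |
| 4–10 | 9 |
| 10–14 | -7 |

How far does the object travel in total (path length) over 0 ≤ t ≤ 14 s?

Total distance travelled is ∫|v| dt — sum the magnitudes of each area piece.
0–4 s: |2| × 4 = 8 m
4–10 s: |9| × 6 = 54 m
10–14 s: |-7| × 4 = 28 m
Total distance = 90 m

90 m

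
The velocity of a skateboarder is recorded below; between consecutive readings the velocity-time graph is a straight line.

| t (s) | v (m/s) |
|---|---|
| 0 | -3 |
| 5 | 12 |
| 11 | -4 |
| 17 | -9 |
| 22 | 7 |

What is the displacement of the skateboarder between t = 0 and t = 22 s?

Net displacement equals the area under the velocity-time graph (areas below the axis count negative).
0–5 s: ½(-3 + 12)(5) = 22.5 m
5–11 s: ½(12 + -4)(6) = 24 m
11–17 s: ½(-4 + -9)(6) = -39 m
17–22 s: ½(-9 + 7)(5) = -5 m
Net displacement = 2.5 m

2.5 m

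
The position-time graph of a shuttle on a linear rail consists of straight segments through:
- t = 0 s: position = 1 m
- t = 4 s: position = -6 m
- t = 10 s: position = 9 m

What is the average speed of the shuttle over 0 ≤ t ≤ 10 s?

Average speed = (total path length)/(elapsed time); on a piecewise-linear x-t graph the path length is Σ|Δx|.
0–4 s: |Δx| = |-6 − 1| = 7 m
4–10 s: |Δx| = |9 − -6| = 15 m
Total path = 22 m; average speed = 22/10 = 2.2 m/s.

2.2 m/s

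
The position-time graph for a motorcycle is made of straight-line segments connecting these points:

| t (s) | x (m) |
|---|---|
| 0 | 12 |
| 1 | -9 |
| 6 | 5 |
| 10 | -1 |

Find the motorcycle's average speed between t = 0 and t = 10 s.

4.1 m/s

Average speed = (total path length)/(elapsed time); on a piecewise-linear x-t graph the path length is Σ|Δx|.
0–1 s: |Δx| = |-9 − 12| = 21 m
1–6 s: |Δx| = |5 − -9| = 14 m
6–10 s: |Δx| = |-1 − 5| = 6 m
Total path = 41 m; average speed = 41/10 = 4.1 m/s.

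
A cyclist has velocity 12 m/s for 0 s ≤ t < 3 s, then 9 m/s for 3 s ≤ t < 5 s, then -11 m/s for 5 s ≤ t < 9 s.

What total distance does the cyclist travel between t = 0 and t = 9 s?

98 m

Distance (not displacement) is the total path length: add the absolute areas under v-t.
0–3 s: |12| × 3 = 36 m
3–5 s: |9| × 2 = 18 m
5–9 s: |-11| × 4 = 44 m
Total distance = 98 m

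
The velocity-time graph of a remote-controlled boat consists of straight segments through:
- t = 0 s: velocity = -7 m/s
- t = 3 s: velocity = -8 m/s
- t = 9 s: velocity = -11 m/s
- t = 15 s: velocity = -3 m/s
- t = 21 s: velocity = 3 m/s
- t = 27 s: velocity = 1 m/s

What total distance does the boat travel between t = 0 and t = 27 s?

142.5 m

Distance (not displacement) is the total path length: add the absolute areas under v-t.
0–3 s: |½(-7 + -8)(3)| = 22.5 m
3–9 s: |½(-8 + -11)(6)| = 57 m
9–15 s: |½(-11 + -3)(6)| = 42 m
15–21 s: v = 0 at t = 18 s; triangle areas 4.5 + 4.5 = 9 m
21–27 s: |½(3 + 1)(6)| = 12 m
Total distance = 142.5 m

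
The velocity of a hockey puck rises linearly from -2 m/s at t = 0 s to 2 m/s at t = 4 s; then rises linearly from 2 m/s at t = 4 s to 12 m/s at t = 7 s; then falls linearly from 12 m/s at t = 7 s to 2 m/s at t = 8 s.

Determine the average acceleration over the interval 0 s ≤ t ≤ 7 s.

Average acceleration = Δv/Δt = (12 − -2)/(7 − 0) = 2 m/s².

2 m/s²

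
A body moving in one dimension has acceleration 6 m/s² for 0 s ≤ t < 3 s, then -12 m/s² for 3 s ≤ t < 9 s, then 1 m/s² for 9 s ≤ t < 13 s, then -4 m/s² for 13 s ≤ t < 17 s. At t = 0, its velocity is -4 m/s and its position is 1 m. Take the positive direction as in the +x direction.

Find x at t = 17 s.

On each constant-a segment, Δv = aΔt and Δx = v₀Δt + ½aΔt²; chain segment to segment.
0–3 s: v starts -4 m/s; Δx = -4·3 + ½·6·3² = 15 m; v ends 14 m/s.
3–9 s: v starts 14 m/s; Δx = 14·6 + ½·-12·6² = -132 m; v ends -58 m/s.
9–13 s: v starts -58 m/s; Δx = -58·4 + ½·1·4² = -224 m; v ends -54 m/s.
13–17 s: v starts -54 m/s; Δx = -54·4 + ½·-4·4² = -248 m; v ends -70 m/s.
x(17) = 1 + Σ Δx = -588 m.

-588 m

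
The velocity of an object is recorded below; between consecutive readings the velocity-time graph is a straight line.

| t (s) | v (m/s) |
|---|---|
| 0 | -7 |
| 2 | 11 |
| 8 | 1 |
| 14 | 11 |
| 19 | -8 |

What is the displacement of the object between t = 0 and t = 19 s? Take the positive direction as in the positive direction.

Displacement is the signed area under the v-t curve.
0–2 s: ½(-7 + 11)(2) = 4 m
2–8 s: ½(11 + 1)(6) = 36 m
8–14 s: ½(1 + 11)(6) = 36 m
14–19 s: ½(11 + -8)(5) = 7.5 m
Net displacement = 83.5 m

83.5 m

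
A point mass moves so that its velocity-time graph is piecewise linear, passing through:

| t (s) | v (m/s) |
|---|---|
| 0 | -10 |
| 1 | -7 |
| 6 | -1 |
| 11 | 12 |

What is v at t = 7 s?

1.6 m/s

On 6–11 s the graph is linear from -1 to 12 m/s: v(7) = -1 + (12 − -1)·(7 − 6)/(11 − 6) = 1.6 m/s.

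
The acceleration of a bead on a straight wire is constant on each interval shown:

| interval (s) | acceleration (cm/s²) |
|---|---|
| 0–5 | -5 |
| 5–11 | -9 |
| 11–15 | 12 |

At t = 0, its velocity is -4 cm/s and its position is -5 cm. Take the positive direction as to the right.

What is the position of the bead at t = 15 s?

-659.5 cm

On each constant-a segment, Δv = aΔt and Δx = v₀Δt + ½aΔt²; chain segment to segment.
0–5 s: v starts -4 cm/s; Δx = -4·5 + ½·-5·5² = -82.5 cm; v ends -29 cm/s.
5–11 s: v starts -29 cm/s; Δx = -29·6 + ½·-9·6² = -336 cm; v ends -83 cm/s.
11–15 s: v starts -83 cm/s; Δx = -83·4 + ½·12·4² = -236 cm; v ends -35 cm/s.
x(15) = -5 + Σ Δx = -659.5 cm.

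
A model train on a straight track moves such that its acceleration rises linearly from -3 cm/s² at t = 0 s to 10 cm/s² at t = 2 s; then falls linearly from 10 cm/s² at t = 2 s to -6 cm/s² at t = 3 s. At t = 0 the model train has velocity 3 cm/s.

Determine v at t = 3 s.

Δv equals the area under the a-t graph; then v = v₀ + Δv.
0–2 s: ½(-3 + 10)(2) = 7 cm/s
2–3 s: ½(10 + -6)(1) = 2 cm/s
Δv = 9 cm/s, so v(3) = 3 + (9) = 12 cm/s.

12 cm/s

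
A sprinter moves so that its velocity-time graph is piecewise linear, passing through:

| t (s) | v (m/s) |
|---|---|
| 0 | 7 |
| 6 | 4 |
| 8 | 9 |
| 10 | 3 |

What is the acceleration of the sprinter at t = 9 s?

-3 m/s²

Acceleration is the slope of the v-t graph on 8–10 s: (3 − 9)/(10 − 8) = -3 m/s².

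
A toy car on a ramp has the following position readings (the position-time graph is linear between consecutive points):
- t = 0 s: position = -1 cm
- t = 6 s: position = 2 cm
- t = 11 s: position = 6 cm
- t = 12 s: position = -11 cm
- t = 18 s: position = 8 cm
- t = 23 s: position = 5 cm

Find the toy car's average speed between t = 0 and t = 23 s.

Average speed = (total path length)/(elapsed time); on a piecewise-linear x-t graph the path length is Σ|Δx|.
0–6 s: |Δx| = |2 − -1| = 3 cm
6–11 s: |Δx| = |6 − 2| = 4 cm
11–12 s: |Δx| = |-11 − 6| = 17 cm
12–18 s: |Δx| = |8 − -11| = 19 cm
18–23 s: |Δx| = |5 − 8| = 3 cm
Total path = 46 cm; average speed = 46/23 = 2 cm/s.

2 cm/s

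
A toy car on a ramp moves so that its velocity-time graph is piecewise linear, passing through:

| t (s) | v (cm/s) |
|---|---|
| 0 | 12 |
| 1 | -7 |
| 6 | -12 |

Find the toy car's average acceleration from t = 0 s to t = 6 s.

Average acceleration = Δv/Δt = (-12 − 12)/(6 − 0) = -4 cm/s².

-4 cm/s²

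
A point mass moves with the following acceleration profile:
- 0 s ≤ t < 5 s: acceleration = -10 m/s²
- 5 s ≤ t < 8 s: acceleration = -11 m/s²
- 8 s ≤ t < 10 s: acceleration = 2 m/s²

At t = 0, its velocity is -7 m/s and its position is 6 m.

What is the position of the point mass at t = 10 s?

-550.5 m

On each constant-a segment, Δv = aΔt and Δx = v₀Δt + ½aΔt²; chain segment to segment.
0–5 s: v starts -7 m/s; Δx = -7·5 + ½·-10·5² = -160 m; v ends -57 m/s.
5–8 s: v starts -57 m/s; Δx = -57·3 + ½·-11·3² = -220.5 m; v ends -90 m/s.
8–10 s: v starts -90 m/s; Δx = -90·2 + ½·2·2² = -176 m; v ends -86 m/s.
x(10) = 6 + Σ Δx = -550.5 m.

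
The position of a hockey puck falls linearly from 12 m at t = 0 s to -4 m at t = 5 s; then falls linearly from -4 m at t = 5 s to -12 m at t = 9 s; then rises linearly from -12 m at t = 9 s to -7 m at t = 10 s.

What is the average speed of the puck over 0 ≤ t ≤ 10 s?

Average speed = (total path length)/(elapsed time); on a piecewise-linear x-t graph the path length is Σ|Δx|.
0–5 s: |Δx| = |-4 − 12| = 16 m
5–9 s: |Δx| = |-12 − -4| = 8 m
9–10 s: |Δx| = |-7 − -12| = 5 m
Total path = 29 m; average speed = 29/10 = 2.9 m/s.

2.9 m/s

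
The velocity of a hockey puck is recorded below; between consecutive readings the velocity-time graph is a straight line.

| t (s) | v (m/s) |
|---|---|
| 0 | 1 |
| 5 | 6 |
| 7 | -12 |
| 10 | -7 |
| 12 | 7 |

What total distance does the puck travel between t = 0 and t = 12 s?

63 m

Distance (not displacement) is the total path length: add the absolute areas under v-t.
0–5 s: |½(1 + 6)(5)| = 17.5 m
5–7 s: v = 0 at t = 17/3 s; triangle areas 2 + 8 = 10 m
7–10 s: |½(-12 + -7)(3)| = 28.5 m
10–12 s: v = 0 at t = 11 s; triangle areas 3.5 + 3.5 = 7 m
Total distance = 63 m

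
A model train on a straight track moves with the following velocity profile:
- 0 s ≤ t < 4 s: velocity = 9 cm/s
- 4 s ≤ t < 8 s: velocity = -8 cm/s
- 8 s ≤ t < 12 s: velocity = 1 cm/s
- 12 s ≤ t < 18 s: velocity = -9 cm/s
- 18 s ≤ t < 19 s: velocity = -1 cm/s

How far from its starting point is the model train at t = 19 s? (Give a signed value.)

-47 cm

Net displacement equals the area under the velocity-time graph (areas below the axis count negative).
0–4 s: 9 × 4 = 36 cm
4–8 s: -8 × 4 = -32 cm
8–12 s: 1 × 4 = 4 cm
12–18 s: -9 × 6 = -54 cm
18–19 s: -1 × 1 = -1 cm
Net displacement = -47 cm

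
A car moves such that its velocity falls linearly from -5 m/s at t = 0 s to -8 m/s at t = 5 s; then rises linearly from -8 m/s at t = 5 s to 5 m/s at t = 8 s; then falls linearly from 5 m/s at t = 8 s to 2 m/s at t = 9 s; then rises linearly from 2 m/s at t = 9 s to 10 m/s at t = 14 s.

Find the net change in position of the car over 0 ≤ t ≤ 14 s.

Displacement is the signed area under the v-t curve.
0–5 s: ½(-5 + -8)(5) = -32.5 m
5–8 s: ½(-8 + 5)(3) = -4.5 m
8–9 s: ½(5 + 2)(1) = 3.5 m
9–14 s: ½(2 + 10)(5) = 30 m
Net displacement = -3.5 m

-3.5 m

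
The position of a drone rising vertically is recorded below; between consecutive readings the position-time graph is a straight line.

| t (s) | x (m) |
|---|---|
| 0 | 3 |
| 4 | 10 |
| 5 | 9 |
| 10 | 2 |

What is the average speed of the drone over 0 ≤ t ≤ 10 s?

1.5 m/s

Average speed = (total path length)/(elapsed time); on a piecewise-linear x-t graph the path length is Σ|Δx|.
0–4 s: |Δx| = |10 − 3| = 7 m
4–5 s: |Δx| = |9 − 10| = 1 m
5–10 s: |Δx| = |2 − 9| = 7 m
Total path = 15 m; average speed = 15/10 = 1.5 m/s.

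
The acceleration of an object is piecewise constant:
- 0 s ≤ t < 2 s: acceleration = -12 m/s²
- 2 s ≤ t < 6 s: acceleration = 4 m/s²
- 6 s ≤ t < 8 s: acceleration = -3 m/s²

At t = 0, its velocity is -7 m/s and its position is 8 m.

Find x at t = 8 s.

-158 m

On each constant-a segment, Δv = aΔt and Δx = v₀Δt + ½aΔt²; chain segment to segment.
0–2 s: v starts -7 m/s; Δx = -7·2 + ½·-12·2² = -38 m; v ends -31 m/s.
2–6 s: v starts -31 m/s; Δx = -31·4 + ½·4·4² = -92 m; v ends -15 m/s.
6–8 s: v starts -15 m/s; Δx = -15·2 + ½·-3·2² = -36 m; v ends -21 m/s.
x(8) = 8 + Σ Δx = -158 m.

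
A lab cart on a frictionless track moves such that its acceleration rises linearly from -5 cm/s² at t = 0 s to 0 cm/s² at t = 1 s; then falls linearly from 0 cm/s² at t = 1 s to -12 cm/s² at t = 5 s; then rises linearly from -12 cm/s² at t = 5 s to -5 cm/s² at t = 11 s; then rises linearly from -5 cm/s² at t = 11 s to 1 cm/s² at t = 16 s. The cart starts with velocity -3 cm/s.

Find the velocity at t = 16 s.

-90.5 cm/s

Δv equals the area under the a-t graph; then v = v₀ + Δv.
0–1 s: ½(-5 + 0)(1) = -2.5 cm/s
1–5 s: ½(0 + -12)(4) = -24 cm/s
5–11 s: ½(-12 + -5)(6) = -51 cm/s
11–16 s: ½(-5 + 1)(5) = -10 cm/s
Δv = -87.5 cm/s, so v(16) = -3 + (-87.5) = -90.5 cm/s.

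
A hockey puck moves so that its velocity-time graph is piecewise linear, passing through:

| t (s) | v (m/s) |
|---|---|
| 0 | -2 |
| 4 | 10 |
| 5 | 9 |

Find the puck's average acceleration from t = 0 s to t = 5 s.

2.2 m/s²

Average acceleration = Δv/Δt = (9 − -2)/(5 − 0) = 2.2 m/s².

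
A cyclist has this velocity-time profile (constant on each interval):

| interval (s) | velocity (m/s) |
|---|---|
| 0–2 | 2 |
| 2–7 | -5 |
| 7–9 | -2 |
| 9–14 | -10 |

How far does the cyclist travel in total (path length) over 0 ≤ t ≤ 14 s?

Total distance travelled is ∫|v| dt — sum the magnitudes of each area piece.
0–2 s: |2| × 2 = 4 m
2–7 s: |-5| × 5 = 25 m
7–9 s: |-2| × 2 = 4 m
9–14 s: |-10| × 5 = 50 m
Total distance = 83 m

83 m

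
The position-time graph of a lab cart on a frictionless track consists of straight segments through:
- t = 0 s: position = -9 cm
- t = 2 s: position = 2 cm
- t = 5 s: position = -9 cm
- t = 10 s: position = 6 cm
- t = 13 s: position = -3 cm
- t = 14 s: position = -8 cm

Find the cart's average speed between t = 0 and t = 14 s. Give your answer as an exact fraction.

Average speed = (total path length)/(elapsed time); on a piecewise-linear x-t graph the path length is Σ|Δx|.
0–2 s: |Δx| = |2 − -9| = 11 cm
2–5 s: |Δx| = |-9 − 2| = 11 cm
5–10 s: |Δx| = |6 − -9| = 15 cm
10–13 s: |Δx| = |-3 − 6| = 9 cm
13–14 s: |Δx| = |-8 − -3| = 5 cm
Total path = 51 cm; average speed = 51/14 = 51/14 cm/s.

51/14 cm/s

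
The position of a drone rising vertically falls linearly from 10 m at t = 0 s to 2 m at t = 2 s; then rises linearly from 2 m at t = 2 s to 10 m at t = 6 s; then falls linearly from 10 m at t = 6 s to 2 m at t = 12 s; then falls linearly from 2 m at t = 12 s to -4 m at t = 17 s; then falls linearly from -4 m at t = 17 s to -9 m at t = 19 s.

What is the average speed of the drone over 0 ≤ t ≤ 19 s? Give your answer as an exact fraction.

Average speed = (total path length)/(elapsed time); on a piecewise-linear x-t graph the path length is Σ|Δx|.
0–2 s: |Δx| = |2 − 10| = 8 m
2–6 s: |Δx| = |10 − 2| = 8 m
6–12 s: |Δx| = |2 − 10| = 8 m
12–17 s: |Δx| = |-4 − 2| = 6 m
17–19 s: |Δx| = |-9 − -4| = 5 m
Total path = 35 m; average speed = 35/19 = 35/19 m/s.

35/19 m/s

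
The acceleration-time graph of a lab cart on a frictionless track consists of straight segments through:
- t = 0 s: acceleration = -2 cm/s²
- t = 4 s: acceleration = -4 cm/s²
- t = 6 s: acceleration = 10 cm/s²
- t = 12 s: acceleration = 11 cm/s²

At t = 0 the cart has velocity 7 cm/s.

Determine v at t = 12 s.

64 cm/s

Δv equals the area under the a-t graph; then v = v₀ + Δv.
0–4 s: ½(-2 + -4)(4) = -12 cm/s
4–6 s: ½(-4 + 10)(2) = 6 cm/s
6–12 s: ½(10 + 11)(6) = 63 cm/s
Δv = 57 cm/s, so v(12) = 7 + (57) = 64 cm/s.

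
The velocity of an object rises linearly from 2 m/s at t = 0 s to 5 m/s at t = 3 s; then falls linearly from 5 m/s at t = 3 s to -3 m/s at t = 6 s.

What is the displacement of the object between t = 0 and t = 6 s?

Net displacement equals the area under the velocity-time graph (areas below the axis count negative).
0–3 s: ½(2 + 5)(3) = 10.5 m
3–6 s: ½(5 + -3)(3) = 3 m
Net displacement = 13.5 m

13.5 m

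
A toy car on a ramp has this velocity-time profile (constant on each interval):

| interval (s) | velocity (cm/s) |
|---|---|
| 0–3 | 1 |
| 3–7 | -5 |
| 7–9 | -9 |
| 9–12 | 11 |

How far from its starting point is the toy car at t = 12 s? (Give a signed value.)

Net displacement equals the area under the velocity-time graph (areas below the axis count negative).
0–3 s: 1 × 3 = 3 cm
3–7 s: -5 × 4 = -20 cm
7–9 s: -9 × 2 = -18 cm
9–12 s: 11 × 3 = 33 cm
Net displacement = -2 cm

-2 cm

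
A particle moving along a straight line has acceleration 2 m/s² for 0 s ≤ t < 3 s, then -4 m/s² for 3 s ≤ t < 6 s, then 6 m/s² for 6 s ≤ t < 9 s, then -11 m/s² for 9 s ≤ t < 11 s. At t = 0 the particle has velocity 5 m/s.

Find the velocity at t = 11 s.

-5 m/s

Δv equals the area under the a-t graph; then v = v₀ + Δv.
0–3 s: 2 × 3 = 6 m/s
3–6 s: -4 × 3 = -12 m/s
6–9 s: 6 × 3 = 18 m/s
9–11 s: -11 × 2 = -22 m/s
Δv = -10 m/s, so v(11) = 5 + (-10) = -5 m/s.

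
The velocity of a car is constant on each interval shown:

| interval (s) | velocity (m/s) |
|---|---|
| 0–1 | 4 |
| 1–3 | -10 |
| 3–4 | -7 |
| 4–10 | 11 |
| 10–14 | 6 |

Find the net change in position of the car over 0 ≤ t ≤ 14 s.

67 m

Net displacement equals the area under the velocity-time graph (areas below the axis count negative).
0–1 s: 4 × 1 = 4 m
1–3 s: -10 × 2 = -20 m
3–4 s: -7 × 1 = -7 m
4–10 s: 11 × 6 = 66 m
10–14 s: 6 × 4 = 24 m
Net displacement = 67 m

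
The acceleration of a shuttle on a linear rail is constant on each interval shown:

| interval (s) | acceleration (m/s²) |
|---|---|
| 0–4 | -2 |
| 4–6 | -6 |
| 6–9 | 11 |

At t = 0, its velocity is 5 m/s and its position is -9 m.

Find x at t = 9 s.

On each constant-a segment, Δv = aΔt and Δx = v₀Δt + ½aΔt²; chain segment to segment.
0–4 s: v starts 5 m/s; Δx = 5·4 + ½·-2·4² = 4 m; v ends -3 m/s.
4–6 s: v starts -3 m/s; Δx = -3·2 + ½·-6·2² = -18 m; v ends -15 m/s.
6–9 s: v starts -15 m/s; Δx = -15·3 + ½·11·3² = 4.5 m; v ends 18 m/s.
x(9) = -9 + Σ Δx = -18.5 m.

-18.5 m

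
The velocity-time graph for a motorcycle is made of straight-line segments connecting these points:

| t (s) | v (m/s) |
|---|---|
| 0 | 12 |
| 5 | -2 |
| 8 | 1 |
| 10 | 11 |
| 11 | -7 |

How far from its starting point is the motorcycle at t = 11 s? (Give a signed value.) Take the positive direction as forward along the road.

Displacement is the signed area under the v-t curve.
0–5 s: ½(12 + -2)(5) = 25 m
5–8 s: ½(-2 + 1)(3) = -1.5 m
8–10 s: ½(1 + 11)(2) = 12 m
10–11 s: ½(11 + -7)(1) = 2 m
Net displacement = 37.5 m

37.5 m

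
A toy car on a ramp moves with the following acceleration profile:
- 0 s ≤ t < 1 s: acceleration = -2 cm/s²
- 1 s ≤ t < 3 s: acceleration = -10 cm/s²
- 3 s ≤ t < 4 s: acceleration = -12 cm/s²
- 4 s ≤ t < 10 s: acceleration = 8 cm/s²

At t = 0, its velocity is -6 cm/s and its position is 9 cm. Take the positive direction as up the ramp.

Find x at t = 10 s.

-164 cm

On each constant-a segment, Δv = aΔt and Δx = v₀Δt + ½aΔt²; chain segment to segment.
0–1 s: v starts -6 cm/s; Δx = -6·1 + ½·-2·1² = -7 cm; v ends -8 cm/s.
1–3 s: v starts -8 cm/s; Δx = -8·2 + ½·-10·2² = -36 cm; v ends -28 cm/s.
3–4 s: v starts -28 cm/s; Δx = -28·1 + ½·-12·1² = -34 cm; v ends -40 cm/s.
4–10 s: v starts -40 cm/s; Δx = -40·6 + ½·8·6² = -96 cm; v ends 8 cm/s.
x(10) = 9 + Σ Δx = -164 cm.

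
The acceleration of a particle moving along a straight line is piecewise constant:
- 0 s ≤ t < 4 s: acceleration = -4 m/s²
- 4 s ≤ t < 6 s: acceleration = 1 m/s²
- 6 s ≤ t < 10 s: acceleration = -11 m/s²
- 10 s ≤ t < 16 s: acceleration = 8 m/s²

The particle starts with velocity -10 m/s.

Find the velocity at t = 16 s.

Δv equals the area under the a-t graph; then v = v₀ + Δv.
0–4 s: -4 × 4 = -16 m/s
4–6 s: 1 × 2 = 2 m/s
6–10 s: -11 × 4 = -44 m/s
10–16 s: 8 × 6 = 48 m/s
Δv = -10 m/s, so v(16) = -10 + (-10) = -20 m/s.

-20 m/s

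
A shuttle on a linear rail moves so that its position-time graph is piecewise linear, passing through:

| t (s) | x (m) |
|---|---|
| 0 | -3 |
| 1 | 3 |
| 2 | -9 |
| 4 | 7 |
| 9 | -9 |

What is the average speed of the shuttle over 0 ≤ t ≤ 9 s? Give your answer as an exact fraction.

Average speed = (total path length)/(elapsed time); on a piecewise-linear x-t graph the path length is Σ|Δx|.
0–1 s: |Δx| = |3 − -3| = 6 m
1–2 s: |Δx| = |-9 − 3| = 12 m
2–4 s: |Δx| = |7 − -9| = 16 m
4–9 s: |Δx| = |-9 − 7| = 16 m
Total path = 50 m; average speed = 50/9 = 50/9 m/s.

50/9 m/s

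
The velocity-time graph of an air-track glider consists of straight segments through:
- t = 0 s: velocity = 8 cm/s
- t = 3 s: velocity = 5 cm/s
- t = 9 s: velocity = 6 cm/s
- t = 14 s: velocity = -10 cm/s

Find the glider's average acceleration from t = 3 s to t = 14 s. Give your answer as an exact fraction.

-15/11 cm/s²

Average acceleration = Δv/Δt = (-10 − 5)/(14 − 3) = -15/11 cm/s².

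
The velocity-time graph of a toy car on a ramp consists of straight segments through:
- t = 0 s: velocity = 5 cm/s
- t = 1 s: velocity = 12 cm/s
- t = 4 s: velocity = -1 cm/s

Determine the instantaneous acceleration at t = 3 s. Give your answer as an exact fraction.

-13/3 cm/s²

Acceleration is the slope of the v-t graph on 1–4 s: (-1 − 12)/(4 − 1) = -13/3 cm/s².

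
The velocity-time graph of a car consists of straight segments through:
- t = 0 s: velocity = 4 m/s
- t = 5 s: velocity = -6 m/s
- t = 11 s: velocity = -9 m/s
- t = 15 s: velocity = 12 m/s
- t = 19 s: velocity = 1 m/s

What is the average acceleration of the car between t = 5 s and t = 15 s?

1.8 m/s²

Average acceleration = Δv/Δt = (12 − -6)/(15 − 5) = 1.8 m/s².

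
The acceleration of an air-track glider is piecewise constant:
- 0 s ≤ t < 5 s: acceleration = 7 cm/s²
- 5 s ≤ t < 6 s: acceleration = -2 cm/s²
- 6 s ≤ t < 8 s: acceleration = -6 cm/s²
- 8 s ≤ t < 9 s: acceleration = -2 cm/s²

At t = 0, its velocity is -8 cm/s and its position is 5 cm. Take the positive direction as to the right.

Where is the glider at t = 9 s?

On each constant-a segment, Δv = aΔt and Δx = v₀Δt + ½aΔt²; chain segment to segment.
0–5 s: v starts -8 cm/s; Δx = -8·5 + ½·7·5² = 47.5 cm; v ends 27 cm/s.
5–6 s: v starts 27 cm/s; Δx = 27·1 + ½·-2·1² = 26 cm; v ends 25 cm/s.
6–8 s: v starts 25 cm/s; Δx = 25·2 + ½·-6·2² = 38 cm; v ends 13 cm/s.
8–9 s: v starts 13 cm/s; Δx = 13·1 + ½·-2·1² = 12 cm; v ends 11 cm/s.
x(9) = 5 + Σ Δx = 128.5 cm.

128.5 cm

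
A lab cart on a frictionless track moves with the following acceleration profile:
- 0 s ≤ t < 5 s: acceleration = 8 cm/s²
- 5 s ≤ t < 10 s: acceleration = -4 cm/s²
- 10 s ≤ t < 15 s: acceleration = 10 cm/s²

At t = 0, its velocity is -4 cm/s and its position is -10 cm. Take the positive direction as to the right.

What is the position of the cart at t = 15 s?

405 cm

On each constant-a segment, Δv = aΔt and Δx = v₀Δt + ½aΔt²; chain segment to segment.
0–5 s: v starts -4 cm/s; Δx = -4·5 + ½·8·5² = 80 cm; v ends 36 cm/s.
5–10 s: v starts 36 cm/s; Δx = 36·5 + ½·-4·5² = 130 cm; v ends 16 cm/s.
10–15 s: v starts 16 cm/s; Δx = 16·5 + ½·10·5² = 205 cm; v ends 66 cm/s.
x(15) = -10 + Σ Δx = 405 cm.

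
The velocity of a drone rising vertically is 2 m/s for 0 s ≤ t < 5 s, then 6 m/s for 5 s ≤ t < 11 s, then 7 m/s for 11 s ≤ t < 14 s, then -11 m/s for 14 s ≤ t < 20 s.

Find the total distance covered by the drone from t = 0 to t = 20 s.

Total distance travelled is ∫|v| dt — sum the magnitudes of each area piece.
0–5 s: |2| × 5 = 10 m
5–11 s: |6| × 6 = 36 m
11–14 s: |7| × 3 = 21 m
14–20 s: |-11| × 6 = 66 m
Total distance = 133 m

133 m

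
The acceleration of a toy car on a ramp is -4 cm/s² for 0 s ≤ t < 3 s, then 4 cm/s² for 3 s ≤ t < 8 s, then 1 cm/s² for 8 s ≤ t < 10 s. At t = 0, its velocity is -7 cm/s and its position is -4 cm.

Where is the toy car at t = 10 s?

On each constant-a segment, Δv = aΔt and Δx = v₀Δt + ½aΔt²; chain segment to segment.
0–3 s: v starts -7 cm/s; Δx = -7·3 + ½·-4·3² = -39 cm; v ends -19 cm/s.
3–8 s: v starts -19 cm/s; Δx = -19·5 + ½·4·5² = -45 cm; v ends 1 cm/s.
8–10 s: v starts 1 cm/s; Δx = 1·2 + ½·1·2² = 4 cm; v ends 3 cm/s.
x(10) = -4 + Σ Δx = -84 cm.

-84 cm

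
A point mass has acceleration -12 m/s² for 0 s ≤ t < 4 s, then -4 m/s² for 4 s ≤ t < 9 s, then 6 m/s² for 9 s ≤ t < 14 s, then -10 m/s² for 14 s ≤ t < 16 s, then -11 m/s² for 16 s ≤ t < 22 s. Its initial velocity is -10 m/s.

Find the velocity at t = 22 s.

Δv equals the area under the a-t graph; then v = v₀ + Δv.
0–4 s: -12 × 4 = -48 m/s
4–9 s: -4 × 5 = -20 m/s
9–14 s: 6 × 5 = 30 m/s
14–16 s: -10 × 2 = -20 m/s
16–22 s: -11 × 6 = -66 m/s
Δv = -124 m/s, so v(22) = -10 + (-124) = -134 m/s.

-134 m/s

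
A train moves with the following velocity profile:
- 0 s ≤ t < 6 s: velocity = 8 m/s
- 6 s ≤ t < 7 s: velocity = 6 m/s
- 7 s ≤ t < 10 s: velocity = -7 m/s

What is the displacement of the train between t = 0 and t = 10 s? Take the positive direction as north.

Displacement is the signed area under the v-t curve.
0–6 s: 8 × 6 = 48 m
6–7 s: 6 × 1 = 6 m
7–10 s: -7 × 3 = -21 m
Net displacement = 33 m

33 m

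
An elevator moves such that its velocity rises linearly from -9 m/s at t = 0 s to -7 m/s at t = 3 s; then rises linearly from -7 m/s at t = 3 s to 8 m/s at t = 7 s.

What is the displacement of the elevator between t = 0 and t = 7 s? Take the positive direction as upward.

Net displacement equals the area under the velocity-time graph (areas below the axis count negative).
0–3 s: ½(-9 + -7)(3) = -24 m
3–7 s: ½(-7 + 8)(4) = 2 m
Net displacement = -22 m

-22 m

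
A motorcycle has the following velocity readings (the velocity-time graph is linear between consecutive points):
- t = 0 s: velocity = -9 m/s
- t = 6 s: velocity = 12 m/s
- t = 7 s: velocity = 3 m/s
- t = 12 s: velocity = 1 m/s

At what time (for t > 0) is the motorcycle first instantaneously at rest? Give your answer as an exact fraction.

t = 18/7 s

v changes sign on 0–6 s (from -9 to 12); the graph is linear there, so v = 0 at t = 0 + (9)·(6 − 0)/(12 − -9) = 18/7 s.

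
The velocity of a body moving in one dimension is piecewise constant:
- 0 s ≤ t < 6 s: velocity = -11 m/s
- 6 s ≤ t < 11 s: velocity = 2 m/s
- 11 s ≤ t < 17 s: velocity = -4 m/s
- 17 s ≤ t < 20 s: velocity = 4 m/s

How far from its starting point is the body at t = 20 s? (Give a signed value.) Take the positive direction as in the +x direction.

-68 m

Displacement is the signed area under the v-t curve.
0–6 s: -11 × 6 = -66 m
6–11 s: 2 × 5 = 10 m
11–17 s: -4 × 6 = -24 m
17–20 s: 4 × 3 = 12 m
Net displacement = -68 m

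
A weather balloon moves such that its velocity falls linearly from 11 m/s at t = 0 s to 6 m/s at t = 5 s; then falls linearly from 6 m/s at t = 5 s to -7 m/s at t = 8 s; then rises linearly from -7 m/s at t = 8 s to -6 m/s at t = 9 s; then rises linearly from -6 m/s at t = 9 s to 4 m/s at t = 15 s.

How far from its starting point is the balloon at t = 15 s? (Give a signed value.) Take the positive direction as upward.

Net displacement equals the area under the velocity-time graph (areas below the axis count negative).
0–5 s: ½(11 + 6)(5) = 42.5 m
5–8 s: ½(6 + -7)(3) = -1.5 m
8–9 s: ½(-7 + -6)(1) = -6.5 m
9–15 s: ½(-6 + 4)(6) = -6 m
Net displacement = 28.5 m

28.5 m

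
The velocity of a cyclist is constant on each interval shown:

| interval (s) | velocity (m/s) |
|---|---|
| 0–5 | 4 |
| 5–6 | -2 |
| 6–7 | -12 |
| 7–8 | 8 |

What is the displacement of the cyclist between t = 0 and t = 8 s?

14 m

Net displacement equals the area under the velocity-time graph (areas below the axis count negative).
0–5 s: 4 × 5 = 20 m
5–6 s: -2 × 1 = -2 m
6–7 s: -12 × 1 = -12 m
7–8 s: 8 × 1 = 8 m
Net displacement = 14 m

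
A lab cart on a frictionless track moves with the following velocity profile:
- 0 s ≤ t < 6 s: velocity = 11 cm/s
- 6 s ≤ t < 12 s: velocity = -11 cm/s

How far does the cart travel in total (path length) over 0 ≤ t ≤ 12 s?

Total distance travelled is ∫|v| dt — sum the magnitudes of each area piece.
0–6 s: |11| × 6 = 66 cm
6–12 s: |-11| × 6 = 66 cm
Total distance = 132 cm

132 cm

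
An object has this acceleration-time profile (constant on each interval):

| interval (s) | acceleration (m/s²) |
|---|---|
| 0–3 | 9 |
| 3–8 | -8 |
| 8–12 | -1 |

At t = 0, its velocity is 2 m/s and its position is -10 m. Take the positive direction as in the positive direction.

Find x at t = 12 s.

On each constant-a segment, Δv = aΔt and Δx = v₀Δt + ½aΔt²; chain segment to segment.
0–3 s: v starts 2 m/s; Δx = 2·3 + ½·9·3² = 46.5 m; v ends 29 m/s.
3–8 s: v starts 29 m/s; Δx = 29·5 + ½·-8·5² = 45 m; v ends -11 m/s.
8–12 s: v starts -11 m/s; Δx = -11·4 + ½·-1·4² = -52 m; v ends -15 m/s.
x(12) = -10 + Σ Δx = 29.5 m.

29.5 m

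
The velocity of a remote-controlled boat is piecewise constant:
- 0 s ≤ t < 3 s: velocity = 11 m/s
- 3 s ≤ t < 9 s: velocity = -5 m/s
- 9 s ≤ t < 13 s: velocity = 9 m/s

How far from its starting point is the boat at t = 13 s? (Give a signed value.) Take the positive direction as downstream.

Displacement is the signed area under the v-t curve.
0–3 s: 11 × 3 = 33 m
3–9 s: -5 × 6 = -30 m
9–13 s: 9 × 4 = 36 m
Net displacement = 39 m

39 m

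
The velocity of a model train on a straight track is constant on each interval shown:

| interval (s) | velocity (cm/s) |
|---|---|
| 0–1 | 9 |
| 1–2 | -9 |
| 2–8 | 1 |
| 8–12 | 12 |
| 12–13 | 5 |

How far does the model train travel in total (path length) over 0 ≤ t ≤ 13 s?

77 cm

Total distance travelled is ∫|v| dt — sum the magnitudes of each area piece.
0–1 s: |9| × 1 = 9 cm
1–2 s: |-9| × 1 = 9 cm
2–8 s: |1| × 6 = 6 cm
8–12 s: |12| × 4 = 48 cm
12–13 s: |5| × 1 = 5 cm
Total distance = 77 cm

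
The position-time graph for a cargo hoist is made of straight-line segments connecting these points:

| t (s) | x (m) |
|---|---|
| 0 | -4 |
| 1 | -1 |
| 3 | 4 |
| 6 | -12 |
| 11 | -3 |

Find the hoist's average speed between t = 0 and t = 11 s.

Average speed = (total path length)/(elapsed time); on a piecewise-linear x-t graph the path length is Σ|Δx|.
0–1 s: |Δx| = |-1 − -4| = 3 m
1–3 s: |Δx| = |4 − -1| = 5 m
3–6 s: |Δx| = |-12 − 4| = 16 m
6–11 s: |Δx| = |-3 − -12| = 9 m
Total path = 33 m; average speed = 33/11 = 3 m/s.

3 m/s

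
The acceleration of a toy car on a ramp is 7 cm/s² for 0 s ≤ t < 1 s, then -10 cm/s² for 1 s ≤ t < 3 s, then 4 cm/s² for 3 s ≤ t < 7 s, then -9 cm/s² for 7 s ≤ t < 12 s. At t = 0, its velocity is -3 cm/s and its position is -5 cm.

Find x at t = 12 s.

-161 cm

On each constant-a segment, Δv = aΔt and Δx = v₀Δt + ½aΔt²; chain segment to segment.
0–1 s: v starts -3 cm/s; Δx = -3·1 + ½·7·1² = 0.5 cm; v ends 4 cm/s.
1–3 s: v starts 4 cm/s; Δx = 4·2 + ½·-10·2² = -12 cm; v ends -16 cm/s.
3–7 s: v starts -16 cm/s; Δx = -16·4 + ½·4·4² = -32 cm; v ends 0 cm/s.
7–12 s: v starts 0 cm/s; Δx = 0·5 + ½·-9·5² = -112.5 cm; v ends -45 cm/s.
x(12) = -5 + Σ Δx = -161 cm.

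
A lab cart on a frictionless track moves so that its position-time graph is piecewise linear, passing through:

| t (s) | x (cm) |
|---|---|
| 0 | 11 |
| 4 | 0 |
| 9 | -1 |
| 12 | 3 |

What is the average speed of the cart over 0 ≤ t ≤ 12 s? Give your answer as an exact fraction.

Average speed = (total path length)/(elapsed time); on a piecewise-linear x-t graph the path length is Σ|Δx|.
0–4 s: |Δx| = |0 − 11| = 11 cm
4–9 s: |Δx| = |-1 − 0| = 1 cm
9–12 s: |Δx| = |3 − -1| = 4 cm
Total path = 16 cm; average speed = 16/12 = 4/3 cm/s.

4/3 cm/s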